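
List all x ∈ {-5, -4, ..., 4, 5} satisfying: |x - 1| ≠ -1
An absolute value is never negative, so the left side is ≥ 0 for every x, while the right side is -1. Tightest case in [-5, 5] is x = 1:
x = 1: LHS = |1 - 1| = |0| = 0; 0 ≠ -1 — holds
Hence LHS − RHS is never 0, i.e. the two sides are never equal, so the relation holds for every integer in [-5, 5].

Answer: All integers in [-5, 5]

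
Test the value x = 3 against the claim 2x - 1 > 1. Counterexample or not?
Substitute x = 3 into the relation:
x = 3: LHS = 2·3 - 1 = 5; 5 > 1 — holds

The claim holds here, so x = 3 is not a counterexample. (A counterexample exists elsewhere, e.g. x = 0.)

Answer: No, x = 3 is not a counterexample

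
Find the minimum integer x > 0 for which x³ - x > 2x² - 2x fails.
Testing positive integers:
x = 1: LHS = 1³ - 1 = 0, RHS = 2·1² - 2·1 = 0; 0 > 0 — FAILS  ← smallest positive counterexample

Answer: x = 1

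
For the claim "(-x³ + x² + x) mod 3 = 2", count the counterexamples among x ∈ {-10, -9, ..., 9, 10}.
Counterexamples in [-10, 10]: {-10, -9, -8, -7, -6, -5, -4, -3, -2, -1, 0, 1, 2, 3, 4, 5, 6, 7, 8, 9, 10}.

Counting them gives 21 values.

Answer: 21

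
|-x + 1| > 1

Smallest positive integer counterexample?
Testing positive integers:
x = 1: LHS = |-1 + 1| = |0| = 0; 0 > 1 — FAILS  ← smallest positive counterexample

Answer: x = 1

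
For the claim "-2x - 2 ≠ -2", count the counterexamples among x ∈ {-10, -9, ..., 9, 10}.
Counterexamples in [-10, 10]: {0}.

Counting them gives 1 values.

Answer: 1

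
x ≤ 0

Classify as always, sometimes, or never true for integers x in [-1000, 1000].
Holds at x = 0: 0 ≤ 0 — holds
Fails at x = 1: 1 ≤ 0 — FAILS
It is satisfied by some integers in the range but not all.

Answer: Sometimes true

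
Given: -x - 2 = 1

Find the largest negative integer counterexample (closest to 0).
Testing negative integers from -1 downward:
x = -1: LHS = -(-1) - 2 = -1; -1 = 1 — FAILS  ← closest negative counterexample to 0

Answer: x = -1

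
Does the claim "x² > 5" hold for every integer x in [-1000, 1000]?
The claim fails at x = 0:
x = 0: LHS = 0² = 0; 0 > 5 — FAILS

Because a single integer refutes it, the statement is false.

Answer: False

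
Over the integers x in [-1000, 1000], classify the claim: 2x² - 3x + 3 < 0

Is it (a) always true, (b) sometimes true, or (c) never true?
Over all integers in [-1000, 1000], LHS − RHS is smallest at x = 1, where it equals 2:
x = 1: LHS = 2·1² - 3·1 + 3 = 2; 2 < 0 — FAILS
At the ends of the range:
x = -1000: LHS = 2·(-1000)² - 3·(-1000) + 3 = 2003003; 2003003 < 0 — FAILS
x = 1000: LHS = 2·1000² - 3·1000 + 3 = 1997003; 1997003 < 0 — FAILS
Hence LHS − RHS is never negative, i.e. LHS ≥ RHS throughout, so the claimed relation (<) fails for every integer in [-1000, 1000].

No integer in the range satisfies it.

Answer: Never true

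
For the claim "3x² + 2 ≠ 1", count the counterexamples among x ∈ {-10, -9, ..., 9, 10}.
Over all integers in [-10, 10], LHS − RHS is always positive; it is smallest at x = 0, where it equals 1:
x = 0: LHS = 3·0² + 2 = 2; 2 ≠ 1 — holds
At the ends of the range:
x = -10: LHS = 3·(-10)² + 2 = 302; 302 ≠ 1 — holds
x = 10: LHS = 3·10² + 2 = 302; 302 ≠ 1 — holds
Hence LHS − RHS is never 0, i.e. the two sides are never equal, so the relation holds for every integer in [-10, 10].

No counterexample appears in that range.

Answer: 0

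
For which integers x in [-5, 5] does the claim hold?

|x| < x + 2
Holds for: {0, 1, 2, 3, 4, 5}
Fails for: {-5, -4, -3, -2, -1}

Answer: {0, 1, 2, 3, 4, 5}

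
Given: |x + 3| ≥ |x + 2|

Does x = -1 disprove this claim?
Substitute x = -1 into the relation:
x = -1: LHS = |(-1) + 3| = |2| = 2, RHS = |(-1) + 2| = |1| = 1; 2 ≥ 1 — holds

The claim holds here, so x = -1 is not a counterexample. (A counterexample exists elsewhere, e.g. x = -3.)

Answer: No, x = -1 is not a counterexample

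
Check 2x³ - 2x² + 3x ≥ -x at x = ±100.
x = 100: LHS = 2·100³ - 2·100² + 3·100 = 1980300; 1980300 ≥ -100 — holds
x = -100: LHS = 2·(-100)³ - 2·(-100)² + 3·(-100) = -2020300, RHS = -(-100) = 100; -2020300 ≥ 100 — FAILS

Answer: Partially: holds for x = 100, fails for x = -100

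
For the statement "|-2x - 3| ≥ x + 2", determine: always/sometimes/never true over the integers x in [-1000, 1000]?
Over all integers in [-1000, 1000], LHS − RHS is smallest at x = -1, where it equals 0:
x = -1: LHS = |-2·(-1) - 3| = |-1| = 1, RHS = (-1) + 2 = 1; 1 ≥ 1 — holds
At the ends of the range:
x = -1000: LHS = |-2·(-1000) - 3| = |1997| = 1997, RHS = (-1000) + 2 = -998; 1997 ≥ -998 — holds
x = 1000: LHS = |-2·1000 - 3| = |-2003| = 2003, RHS = 1000 + 2 = 1002; 2003 ≥ 1002 — holds
Hence LHS − RHS is never negative, i.e. LHS ≥ RHS throughout, so the relation holds for every integer in [-1000, 1000].

No counterexample exists.

Answer: Always true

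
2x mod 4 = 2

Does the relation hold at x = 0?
x = 0: LHS = (2·0) mod 4 = 0 mod 4 = 0; 0 = 2 — FAILS

The relation fails at x = 0, so x = 0 is a counterexample.

Answer: No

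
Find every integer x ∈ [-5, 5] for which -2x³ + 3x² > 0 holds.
Holds for: {-5, -4, -3, -2, -1, 1}
Fails for: {0, 2, 3, 4, 5}

Answer: {-5, -4, -3, -2, -1, 1}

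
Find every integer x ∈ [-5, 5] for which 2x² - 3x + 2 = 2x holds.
Holds for: {2}
Fails for: {-5, -4, -3, -2, -1, 0, 1, 3, 4, 5}

Answer: {2}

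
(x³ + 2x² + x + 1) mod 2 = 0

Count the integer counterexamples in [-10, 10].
Counterexamples in [-10, 10]: {-10, -9, -8, -7, -6, -5, -4, -3, -2, -1, 0, 1, 2, 3, 4, 5, 6, 7, 8, 9, 10}.

Counting them gives 21 values.

Answer: 21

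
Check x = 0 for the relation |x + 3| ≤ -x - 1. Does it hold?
x = 0: LHS = |0 + 3| = |3| = 3, RHS = -0 - 1 = -1; 3 ≤ -1 — FAILS

The relation fails at x = 0, so x = 0 is a counterexample.

Answer: No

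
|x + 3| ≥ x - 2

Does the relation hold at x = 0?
x = 0: LHS = |0 + 3| = |3| = 3, RHS = 0 - 2 = -2; 3 ≥ -2 — holds

The relation is satisfied at x = 0.

Answer: Yes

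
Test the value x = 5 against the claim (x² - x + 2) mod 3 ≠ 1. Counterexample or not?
Substitute x = 5 into the relation:
x = 5: LHS = (5² - 5 + 2) mod 3 = 22 mod 3 = 1; 1 ≠ 1 — FAILS

Since the claim fails at x = 5, this value is a counterexample.

Answer: Yes, x = 5 is a counterexample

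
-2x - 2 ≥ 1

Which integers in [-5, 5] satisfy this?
Holds for: {-5, -4, -3, -2}
Fails for: {-1, 0, 1, 2, 3, 4, 5}

Answer: {-5, -4, -3, -2}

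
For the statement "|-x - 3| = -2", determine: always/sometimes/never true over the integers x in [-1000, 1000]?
An absolute value is never negative, so the left side is ≥ 0 for every x, while the right side is -2. Tightest case in [-1000, 1000] is x = -3:
x = -3: LHS = |-(-3) - 3| = |0| = 0; 0 = -2 — FAILS
Hence LHS − RHS is never 0, i.e. the two sides are never equal, so the claimed relation (=) fails for every integer in [-1000, 1000].

No integer in the range satisfies it.

Answer: Never true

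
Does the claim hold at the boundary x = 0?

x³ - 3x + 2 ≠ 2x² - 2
x = 0: LHS = 0³ - 3·0 + 2 = 2, RHS = 2·0² - 2 = -2; 2 ≠ -2 — holds

The relation is satisfied at x = 0.

Answer: Yes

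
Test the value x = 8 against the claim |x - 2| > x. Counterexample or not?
Substitute x = 8 into the relation:
x = 8: LHS = |8 - 2| = |6| = 6; 6 > 8 — FAILS

Since the claim fails at x = 8, this value is a counterexample.

Answer: Yes, x = 8 is a counterexample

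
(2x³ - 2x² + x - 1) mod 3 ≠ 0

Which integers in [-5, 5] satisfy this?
Holds for: {-3, 0, 3}
Fails for: {-5, -4, -2, -1, 1, 2, 4, 5}

Answer: {-3, 0, 3}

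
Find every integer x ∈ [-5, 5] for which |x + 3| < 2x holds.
Holds for: {4, 5}
Fails for: {-5, -4, -3, -2, -1, 0, 1, 2, 3}

Answer: {4, 5}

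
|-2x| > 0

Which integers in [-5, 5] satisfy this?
Holds for: {-5, -4, -3, -2, -1, 1, 2, 3, 4, 5}
Fails for: {0}

Answer: {-5, -4, -3, -2, -1, 1, 2, 3, 4, 5}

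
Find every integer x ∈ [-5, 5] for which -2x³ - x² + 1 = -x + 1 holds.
Holds for: {-1, 0}
Fails for: {-5, -4, -3, -2, 1, 2, 3, 4, 5}

Answer: {-1, 0}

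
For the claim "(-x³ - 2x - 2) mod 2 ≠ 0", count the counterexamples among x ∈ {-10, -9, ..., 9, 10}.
Counterexamples in [-10, 10]: {-10, -8, -6, -4, -2, 0, 2, 4, 6, 8, 10}.

Counting them gives 11 values.

Answer: 11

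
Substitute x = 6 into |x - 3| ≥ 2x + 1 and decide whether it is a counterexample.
Substitute x = 6 into the relation:
x = 6: LHS = |6 - 3| = |3| = 3, RHS = 2·6 + 1 = 13; 3 ≥ 13 — FAILS

Since the claim fails at x = 6, this value is a counterexample.

Answer: Yes, x = 6 is a counterexample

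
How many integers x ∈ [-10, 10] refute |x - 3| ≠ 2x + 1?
Track d = LHS − RHS over the integers in [-10, 10]. Equality would need d = 0, but d changes sign only between consecutive integers, jumping over 0:
x = 0: LHS = |0 - 3| = |-3| = 3, RHS = 2·0 + 1 = 1; 3 ≠ 1 — holds  (d = 2)
x = 1: LHS = |1 - 3| = |-2| = 2, RHS = 2·1 + 1 = 3; 2 ≠ 3 — holds  (d = -1)
Away from these crossings d keeps a constant sign, and checking every integer in [-10, 10] confirms d ≠ 0 throughout. Hence the two sides are never equal, so the relation holds for every integer in [-10, 10].

No counterexample appears in that range.

Answer: 0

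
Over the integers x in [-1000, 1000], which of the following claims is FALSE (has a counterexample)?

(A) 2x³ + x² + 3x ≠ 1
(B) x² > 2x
(A) Track d = LHS − RHS over the integers in [-1000, 1000]. Equality would need d = 0, but d changes sign only between consecutive integers, jumping over 0:
x = 0: LHS = 2·0³ + 0² + 3·0 = 0; 0 ≠ 1 — holds  (d = -1)
x = 1: LHS = 2·1³ + 1² + 3·1 = 6; 6 ≠ 1 — holds  (d = 5)
Away from these crossings d keeps a constant sign, and checking every integer in [-1000, 1000] confirms d ≠ 0 throughout. Hence the two sides are never equal, so the relation holds for every integer in [-1000, 1000].

(B) x = 0: LHS = 0² = 0, RHS = 2·0 = 0; 0 > 0 — FAILS

Only (B) has a counterexample.

Answer: B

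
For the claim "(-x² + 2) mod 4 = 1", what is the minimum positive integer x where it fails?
Testing positive integers:
x = 1: LHS = (-1² + 2) mod 4 = 1 mod 4 = 1; 1 = 1 — holds
x = 2: LHS = (-2² + 2) mod 4 = (-2) mod 4 = 2; 2 = 1 — FAILS  ← smallest positive counterexample

Answer: x = 2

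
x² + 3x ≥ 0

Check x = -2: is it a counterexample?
Substitute x = -2 into the relation:
x = -2: LHS = (-2)² + 3·(-2) = -2; -2 ≥ 0 — FAILS

Since the claim fails at x = -2, this value is a counterexample.

Answer: Yes, x = -2 is a counterexample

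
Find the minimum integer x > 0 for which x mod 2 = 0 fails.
Testing positive integers:
x = 1: LHS = 1 mod 2 = 1; 1 = 0 — FAILS  ← smallest positive counterexample

Answer: x = 1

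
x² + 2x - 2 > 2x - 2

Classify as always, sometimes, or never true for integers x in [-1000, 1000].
Holds at x = 1: LHS = 1² + 2·1 - 2 = 1, RHS = 2·1 - 2 = 0; 1 > 0 — holds
Fails at x = 0: LHS = 0² + 2·0 - 2 = -2, RHS = 2·0 - 2 = -2; -2 > -2 — FAILS
It is satisfied by some integers in the range but not all.

Answer: Sometimes true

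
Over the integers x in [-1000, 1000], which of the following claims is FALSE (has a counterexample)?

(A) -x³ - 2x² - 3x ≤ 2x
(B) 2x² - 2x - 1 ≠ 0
(A) x = -1: LHS = -(-1)³ - 2·(-1)² - 3·(-1) = 2, RHS = 2·(-1) = -2; 2 ≤ -2 — FAILS

(B) Track d = LHS − RHS over the integers in [-1000, 1000]. Equality would need d = 0, but d changes sign only between consecutive integers, jumping over 0:
x = -1: LHS = 2·(-1)² - 2·(-1) - 1 = 3; 3 ≠ 0 — holds  (d = 3)
x = 0: LHS = 2·0² - 2·0 - 1 = -1; -1 ≠ 0 — holds  (d = -1)
x = 1: LHS = 2·1² - 2·1 - 1 = -1; -1 ≠ 0 — holds  (d = -1)
x = 2: LHS = 2·2² - 2·2 - 1 = 3; 3 ≠ 0 — holds  (d = 3)
Away from these crossings d keeps a constant sign, and checking every integer in [-1000, 1000] confirms d ≠ 0 throughout. Hence the two sides are never equal, so the relation holds for every integer in [-1000, 1000].

Only (A) has a counterexample.

Answer: A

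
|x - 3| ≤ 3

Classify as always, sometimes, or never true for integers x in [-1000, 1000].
Holds at x = 0: LHS = |0 - 3| = |-3| = 3; 3 ≤ 3 — holds
Fails at x = -1: LHS = |(-1) - 3| = |-4| = 4; 4 ≤ 3 — FAILS
It is satisfied by some integers in the range but not all.

Answer: Sometimes true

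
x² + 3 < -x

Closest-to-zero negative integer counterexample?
Testing negative integers from -1 downward:
x = -1: LHS = (-1)² + 3 = 4, RHS = -(-1) = 1; 4 < 1 — FAILS  ← closest negative counterexample to 0

Answer: x = -1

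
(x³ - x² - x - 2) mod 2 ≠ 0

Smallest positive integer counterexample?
Testing positive integers:
x = 1: LHS = (1³ - 1² - 1 - 2) mod 2 = (-3) mod 2 = 1; 1 ≠ 0 — holds
x = 2: LHS = (2³ - 2² - 2 - 2) mod 2 = 0 mod 2 = 0; 0 ≠ 0 — FAILS  ← smallest positive counterexample

Answer: x = 2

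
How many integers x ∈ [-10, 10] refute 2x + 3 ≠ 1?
Counterexamples in [-10, 10]: {-1}.

Counting them gives 1 values.

Answer: 1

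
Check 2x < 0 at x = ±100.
x = 100: LHS = 2·100 = 200; 200 < 0 — FAILS
x = -100: LHS = 2·(-100) = -200; -200 < 0 — holds

Answer: Partially: fails for x = 100, holds for x = -100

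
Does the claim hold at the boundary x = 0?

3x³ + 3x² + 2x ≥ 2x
x = 0: LHS = 3·0³ + 3·0² + 2·0 = 0, RHS = 2·0 = 0; 0 ≥ 0 — holds

The relation is satisfied at x = 0.

Answer: Yes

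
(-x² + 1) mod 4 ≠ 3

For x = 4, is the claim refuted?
Substitute x = 4 into the relation:
x = 4: LHS = (-4² + 1) mod 4 = (-15) mod 4 = 1; 1 ≠ 3 — holds

The relation holds at x = 4, so it is not a counterexample.

Answer: No, x = 4 is not a counterexample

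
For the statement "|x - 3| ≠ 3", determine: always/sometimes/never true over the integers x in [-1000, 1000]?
Holds at x = 1: LHS = |1 - 3| = |-2| = 2; 2 ≠ 3 — holds
Fails at x = 0: LHS = |0 - 3| = |-3| = 3; 3 ≠ 3 — FAILS
It is satisfied by some integers in the range but not all.

Answer: Sometimes true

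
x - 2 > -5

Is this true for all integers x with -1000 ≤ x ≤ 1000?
The claim fails at x = -3:
x = -3: LHS = (-3) - 2 = -5; -5 > -5 — FAILS

Because a single integer refutes it, the statement is false.

Answer: False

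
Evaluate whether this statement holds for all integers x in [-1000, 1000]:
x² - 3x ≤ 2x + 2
The claim fails at x = -1:
x = -1: LHS = (-1)² - 3·(-1) = 4, RHS = 2·(-1) + 2 = 0; 4 ≤ 0 — FAILS

Because a single integer refutes it, the statement is false.

Answer: False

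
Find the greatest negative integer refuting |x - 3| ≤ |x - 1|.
Testing negative integers from -1 downward:
x = -1: LHS = |(-1) - 3| = |-4| = 4, RHS = |(-1) - 1| = |-2| = 2; 4 ≤ 2 — FAILS  ← closest negative counterexample to 0

Answer: x = -1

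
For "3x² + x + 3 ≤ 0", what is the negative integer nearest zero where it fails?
Testing negative integers from -1 downward:
x = -1: LHS = 3·(-1)² + (-1) + 3 = 5; 5 ≤ 0 — FAILS  ← closest negative counterexample to 0

Answer: x = -1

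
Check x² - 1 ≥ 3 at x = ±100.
x = 100: LHS = 100² - 1 = 9999; 9999 ≥ 3 — holds
x = -100: LHS = (-100)² - 1 = 9999; 9999 ≥ 3 — holds

Answer: Yes, holds for both x = 100 and x = -100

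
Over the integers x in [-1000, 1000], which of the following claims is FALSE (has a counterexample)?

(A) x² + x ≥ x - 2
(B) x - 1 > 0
(A) Over all integers in [-1000, 1000], LHS − RHS is smallest at x = 0, where it equals 2:
x = 0: LHS = 0² + 0 = 0, RHS = 0 - 2 = -2; 0 ≥ -2 — holds
At the ends of the range:
x = -1000: LHS = (-1000)² + (-1000) = 999000, RHS = (-1000) - 2 = -1002; 999000 ≥ -1002 — holds
x = 1000: LHS = 1000² + 1000 = 1001000, RHS = 1000 - 2 = 998; 1001000 ≥ 998 — holds
Hence LHS − RHS is never negative, i.e. LHS ≥ RHS throughout, so the relation holds for every integer in [-1000, 1000].

(B) x = 0: LHS = 0 - 1 = -1; -1 > 0 — FAILS

Only (B) has a counterexample.

Answer: B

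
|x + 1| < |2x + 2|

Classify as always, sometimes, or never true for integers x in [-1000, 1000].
Holds at x = 0: LHS = |0 + 1| = |1| = 1, RHS = |2·0 + 2| = |2| = 2; 1 < 2 — holds
Fails at x = -1: LHS = |(-1) + 1| = |0| = 0, RHS = |2·(-1) + 2| = |0| = 0; 0 < 0 — FAILS
It is satisfied by some integers in the range but not all.

Answer: Sometimes true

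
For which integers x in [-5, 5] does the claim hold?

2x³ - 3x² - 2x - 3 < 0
Holds for: {-5, -4, -3, -2, -1, 0, 1, 2}
Fails for: {3, 4, 5}

Answer: {-5, -4, -3, -2, -1, 0, 1, 2}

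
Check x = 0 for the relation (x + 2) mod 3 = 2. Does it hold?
x = 0: LHS = (0 + 2) mod 3 = 2 mod 3 = 2; 2 = 2 — holds

The relation is satisfied at x = 0.

Answer: Yes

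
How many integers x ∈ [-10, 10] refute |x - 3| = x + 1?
Counterexamples in [-10, 10]: {-10, -9, -8, -7, -6, -5, -4, -3, -2, -1, 0, 2, 3, 4, 5, 6, 7, 8, 9, 10}.

Counting them gives 20 values.

Answer: 20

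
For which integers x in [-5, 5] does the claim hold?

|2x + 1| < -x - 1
Over all integers in [-5, 5], LHS − RHS is smallest at x = -1, where it equals 1:
x = -1: LHS = |2·(-1) + 1| = |-1| = 1, RHS = -(-1) - 1 = 0; 1 < 0 — FAILS
At the ends of the range:
x = -5: LHS = |2·(-5) + 1| = |-9| = 9, RHS = -(-5) - 1 = 4; 9 < 4 — FAILS
x = 5: LHS = |2·5 + 1| = |11| = 11, RHS = -5 - 1 = -6; 11 < -6 — FAILS
Hence LHS − RHS is never negative, i.e. LHS ≥ RHS throughout, so the claimed relation (<) fails for every integer in [-5, 5].

Answer: None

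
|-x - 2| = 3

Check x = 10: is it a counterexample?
Substitute x = 10 into the relation:
x = 10: LHS = |-10 - 2| = |-12| = 12; 12 = 3 — FAILS

Since the claim fails at x = 10, this value is a counterexample.

Answer: Yes, x = 10 is a counterexample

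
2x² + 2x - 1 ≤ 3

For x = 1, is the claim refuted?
Substitute x = 1 into the relation:
x = 1: LHS = 2·1² + 2·1 - 1 = 3; 3 ≤ 3 — holds

The claim holds here, so x = 1 is not a counterexample. (A counterexample exists elsewhere, e.g. x = 2.)

Answer: No, x = 1 is not a counterexample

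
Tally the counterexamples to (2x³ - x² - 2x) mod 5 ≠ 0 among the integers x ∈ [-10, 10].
Counterexamples in [-10, 10]: {-10, -5, 0, 5, 10}.

Counting them gives 5 values.

Answer: 5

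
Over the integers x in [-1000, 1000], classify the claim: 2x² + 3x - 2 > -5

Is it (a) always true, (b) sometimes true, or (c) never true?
Over all integers in [-1000, 1000], LHS − RHS is smallest at x = -1, where it equals 2:
x = -1: LHS = 2·(-1)² + 3·(-1) - 2 = -3; -3 > -5 — holds
At the ends of the range:
x = -1000: LHS = 2·(-1000)² + 3·(-1000) - 2 = 1996998; 1996998 > -5 — holds
x = 1000: LHS = 2·1000² + 3·1000 - 2 = 2002998; 2002998 > -5 — holds
Hence LHS − RHS is never zero or negative, i.e. LHS > RHS throughout, so the relation holds for every integer in [-1000, 1000].

No counterexample exists.

Answer: Always true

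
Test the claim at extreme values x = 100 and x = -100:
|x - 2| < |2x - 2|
x = 100: LHS = |100 - 2| = |98| = 98, RHS = |2·100 - 2| = |198| = 198; 98 < 198 — holds
x = -100: LHS = |(-100) - 2| = |-102| = 102, RHS = |2·(-100) - 2| = |-202| = 202; 102 < 202 — holds

Answer: Yes, holds for both x = 100 and x = -100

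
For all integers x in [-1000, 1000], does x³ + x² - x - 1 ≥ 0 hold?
The claim fails at x = 0:
x = 0: LHS = 0³ + 0² - 0 - 1 = -1; -1 ≥ 0 — FAILS

Because a single integer refutes it, the statement is false.

Answer: False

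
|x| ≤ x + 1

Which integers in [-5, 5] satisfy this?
Holds for: {0, 1, 2, 3, 4, 5}
Fails for: {-5, -4, -3, -2, -1}

Answer: {0, 1, 2, 3, 4, 5}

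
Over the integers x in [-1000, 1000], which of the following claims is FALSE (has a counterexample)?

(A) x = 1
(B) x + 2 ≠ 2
(A) x = 0: 0 = 1 — FAILS
(B) x = 0: LHS = 0 + 2 = 2; 2 ≠ 2 — FAILS

Answer: Both A and B are false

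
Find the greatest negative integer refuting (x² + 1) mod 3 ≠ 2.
Testing negative integers from -1 downward:
x = -1: LHS = ((-1)² + 1) mod 3 = 2 mod 3 = 2; 2 ≠ 2 — FAILS  ← closest negative counterexample to 0

Answer: x = -1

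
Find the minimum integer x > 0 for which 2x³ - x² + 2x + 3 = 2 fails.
Testing positive integers:
x = 1: LHS = 2·1³ - 1² + 2·1 + 3 = 6; 6 = 2 — FAILS  ← smallest positive counterexample

Answer: x = 1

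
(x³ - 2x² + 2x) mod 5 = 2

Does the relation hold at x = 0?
x = 0: LHS = (0³ - 2·0² + 2·0) mod 5 = 0 mod 5 = 0; 0 = 2 — FAILS

The relation fails at x = 0, so x = 0 is a counterexample.

Answer: No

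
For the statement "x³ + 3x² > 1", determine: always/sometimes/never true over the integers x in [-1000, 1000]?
Holds at x = 1: LHS = 1³ + 3·1² = 4; 4 > 1 — holds
Fails at x = 0: LHS = 0³ + 3·0² = 0; 0 > 1 — FAILS
It is satisfied by some integers in the range but not all.

Answer: Sometimes true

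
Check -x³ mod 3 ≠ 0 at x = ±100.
x = 100: LHS = (-100³) mod 3 = (-1000000) mod 3 = 2; 2 ≠ 0 — holds
x = -100: LHS = (-(-100)³) mod 3 = 1000000 mod 3 = 1; 1 ≠ 0 — holds

Answer: Yes, holds for both x = 100 and x = -100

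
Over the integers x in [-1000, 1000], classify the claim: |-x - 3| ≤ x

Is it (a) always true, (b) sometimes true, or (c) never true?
Over all integers in [-1000, 1000], LHS − RHS is smallest at x = 0, where it equals 3:
x = 0: LHS = |-0 - 3| = |-3| = 3; 3 ≤ 0 — FAILS
At the ends of the range:
x = -1000: LHS = |-(-1000) - 3| = |997| = 997; 997 ≤ -1000 — FAILS
x = 1000: LHS = |-1000 - 3| = |-1003| = 1003; 1003 ≤ 1000 — FAILS
Hence LHS − RHS is never zero or negative, i.e. LHS > RHS throughout, so the claimed relation (≤) fails for every integer in [-1000, 1000].

No integer in the range satisfies it.

Answer: Never true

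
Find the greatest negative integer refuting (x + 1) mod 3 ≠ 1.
Testing negative integers from -1 downward:
x = -1: LHS = ((-1) + 1) mod 3 = 0 mod 3 = 0; 0 ≠ 1 — holds
x = -2: LHS = ((-2) + 1) mod 3 = (-1) mod 3 = 2; 2 ≠ 1 — holds
x = -3: LHS = ((-3) + 1) mod 3 = (-2) mod 3 = 1; 1 ≠ 1 — FAILS  ← closest negative counterexample to 0

Answer: x = -3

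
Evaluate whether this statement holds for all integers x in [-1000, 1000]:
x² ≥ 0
Over all integers in [-1000, 1000], LHS − RHS is smallest at x = 0, where it equals 0:
x = 0: LHS = 0² = 0; 0 ≥ 0 — holds
At the ends of the range:
x = -1000: LHS = (-1000)² = 1000000; 1000000 ≥ 0 — holds
x = 1000: LHS = 1000² = 1000000; 1000000 ≥ 0 — holds
Hence LHS − RHS is never negative, i.e. LHS ≥ RHS throughout, so the relation holds for every integer in [-1000, 1000].

No counterexample exists.

Answer: True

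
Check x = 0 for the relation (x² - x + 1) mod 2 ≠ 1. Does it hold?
x = 0: LHS = (0² - 0 + 1) mod 2 = 1 mod 2 = 1; 1 ≠ 1 — FAILS

The relation fails at x = 0, so x = 0 is a counterexample.

Answer: No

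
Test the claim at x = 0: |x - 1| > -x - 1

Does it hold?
x = 0: LHS = |0 - 1| = |-1| = 1, RHS = -0 - 1 = -1; 1 > -1 — holds

The relation is satisfied at x = 0.

Answer: Yes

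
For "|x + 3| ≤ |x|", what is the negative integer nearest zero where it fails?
Testing negative integers from -1 downward:
x = -1: LHS = |(-1) + 3| = |2| = 2, RHS = |-1| = 1; 2 ≤ 1 — FAILS  ← closest negative counterexample to 0

Answer: x = -1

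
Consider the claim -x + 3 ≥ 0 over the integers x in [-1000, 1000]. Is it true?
The claim fails at x = 4:
x = 4: LHS = -4 + 3 = -1; -1 ≥ 0 — FAILS

Because a single integer refutes it, the statement is false.

Answer: False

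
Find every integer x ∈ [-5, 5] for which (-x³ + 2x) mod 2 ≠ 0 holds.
Holds for: {-5, -3, -1, 1, 3, 5}
Fails for: {-4, -2, 0, 2, 4}

Answer: {-5, -3, -1, 1, 3, 5}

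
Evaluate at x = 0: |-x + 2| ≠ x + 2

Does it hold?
x = 0: LHS = |-0 + 2| = |2| = 2, RHS = 0 + 2 = 2; 2 ≠ 2 — FAILS

The relation fails at x = 0, so x = 0 is a counterexample.

Answer: No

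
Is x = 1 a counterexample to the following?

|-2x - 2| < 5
Substitute x = 1 into the relation:
x = 1: LHS = |-2·1 - 2| = |-4| = 4; 4 < 5 — holds

The claim holds here, so x = 1 is not a counterexample. (A counterexample exists elsewhere, e.g. x = 2.)

Answer: No, x = 1 is not a counterexample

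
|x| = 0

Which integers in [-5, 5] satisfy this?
Holds for: {0}
Fails for: {-5, -4, -3, -2, -1, 1, 2, 3, 4, 5}

Answer: {0}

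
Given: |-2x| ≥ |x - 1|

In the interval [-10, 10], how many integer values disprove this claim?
Counterexamples in [-10, 10]: {0}.

Counting them gives 1 values.

Answer: 1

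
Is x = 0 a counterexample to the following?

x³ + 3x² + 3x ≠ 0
Substitute x = 0 into the relation:
x = 0: LHS = 0³ + 3·0² + 3·0 = 0; 0 ≠ 0 — FAILS

Since the claim fails at x = 0, this value is a counterexample.

Answer: Yes, x = 0 is a counterexample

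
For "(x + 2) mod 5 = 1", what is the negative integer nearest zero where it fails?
Testing negative integers from -1 downward:
x = -1: LHS = ((-1) + 2) mod 5 = 1 mod 5 = 1; 1 = 1 — holds
x = -2: LHS = ((-2) + 2) mod 5 = 0 mod 5 = 0; 0 = 1 — FAILS  ← closest negative counterexample to 0

Answer: x = -2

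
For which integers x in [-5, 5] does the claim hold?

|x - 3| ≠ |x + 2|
Track d = LHS − RHS over the integers in [-5, 5]. Equality would need d = 0, but d changes sign only between consecutive integers, jumping over 0:
x = 0: LHS = |0 - 3| = |-3| = 3, RHS = |0 + 2| = |2| = 2; 3 ≠ 2 — holds  (d = 1)
x = 1: LHS = |1 - 3| = |-2| = 2, RHS = |1 + 2| = |3| = 3; 2 ≠ 3 — holds  (d = -1)
Away from these crossings d keeps a constant sign, and checking every integer in [-5, 5] confirms d ≠ 0 throughout. Hence the two sides are never equal, so the relation holds for every integer in [-5, 5].

Answer: All integers in [-5, 5]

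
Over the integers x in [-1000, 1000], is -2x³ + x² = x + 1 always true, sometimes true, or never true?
Track d = LHS − RHS over the integers in [-1000, 1000]. Equality would need d = 0, but d changes sign only between consecutive integers, jumping over 0:
x = -1: LHS = -2·(-1)³ + (-1)² = 3, RHS = (-1) + 1 = 0; 3 = 0 — FAILS  (d = 3)
x = 0: LHS = -2·0³ + 0² = 0, RHS = 0 + 1 = 1; 0 = 1 — FAILS  (d = -1)
Away from these crossings d keeps a constant sign, and checking every integer in [-1000, 1000] confirms d ≠ 0 throughout. Hence the two sides are never equal, so the claimed relation (=) fails for every integer in [-1000, 1000].

No integer in the range satisfies it.

Answer: Never true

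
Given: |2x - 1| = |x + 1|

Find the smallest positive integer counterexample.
Testing positive integers:
x = 1: LHS = |2·1 - 1| = |1| = 1, RHS = |1 + 1| = |2| = 2; 1 = 2 — FAILS  ← smallest positive counterexample

Answer: x = 1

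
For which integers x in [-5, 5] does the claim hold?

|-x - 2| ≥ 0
An absolute value is never negative, so the left side is ≥ 0 for every x, while the right side is 0. Tightest case in [-5, 5] is x = -2:
x = -2: LHS = |-(-2) - 2| = |0| = 0; 0 ≥ 0 — holds
Hence LHS − RHS is never negative, i.e. LHS ≥ RHS throughout, so the relation holds for every integer in [-5, 5].

Answer: All integers in [-5, 5]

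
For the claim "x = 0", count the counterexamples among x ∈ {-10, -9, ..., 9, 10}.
Counterexamples in [-10, 10]: {-10, -9, -8, -7, -6, -5, -4, -3, -2, -1, 1, 2, 3, 4, 5, 6, 7, 8, 9, 10}.

Counting them gives 20 values.

Answer: 20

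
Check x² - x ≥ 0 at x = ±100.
x = 100: LHS = 100² - 100 = 9900; 9900 ≥ 0 — holds
x = -100: LHS = (-100)² - (-100) = 10100; 10100 ≥ 0 — holds

Answer: Yes, holds for both x = 100 and x = -100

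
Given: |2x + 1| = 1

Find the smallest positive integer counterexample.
Testing positive integers:
x = 1: LHS = |2·1 + 1| = |3| = 3; 3 = 1 — FAILS  ← smallest positive counterexample

Answer: x = 1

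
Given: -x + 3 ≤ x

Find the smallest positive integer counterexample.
Testing positive integers:
x = 1: LHS = -1 + 3 = 2; 2 ≤ 1 — FAILS  ← smallest positive counterexample

Answer: x = 1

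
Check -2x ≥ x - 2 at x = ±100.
x = 100: LHS = -2·100 = -200, RHS = 100 - 2 = 98; -200 ≥ 98 — FAILS
x = -100: LHS = -2·(-100) = 200, RHS = (-100) - 2 = -102; 200 ≥ -102 — holds

Answer: Partially: fails for x = 100, holds for x = -100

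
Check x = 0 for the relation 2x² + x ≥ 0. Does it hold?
x = 0: LHS = 2·0² + 0 = 0; 0 ≥ 0 — holds

The relation is satisfied at x = 0.

Answer: Yes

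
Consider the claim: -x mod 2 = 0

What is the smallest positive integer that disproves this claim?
Testing positive integers:
x = 1: LHS = (-1) mod 2 = 1; 1 = 0 — FAILS  ← smallest positive counterexample

Answer: x = 1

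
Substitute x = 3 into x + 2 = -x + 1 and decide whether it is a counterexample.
Substitute x = 3 into the relation:
x = 3: LHS = 3 + 2 = 5, RHS = -3 + 1 = -2; 5 = -2 — FAILS

Since the claim fails at x = 3, this value is a counterexample.

Answer: Yes, x = 3 is a counterexample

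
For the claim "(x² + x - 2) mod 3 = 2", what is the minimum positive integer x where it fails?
Testing positive integers:
x = 1: LHS = (1² + 1 - 2) mod 3 = 0 mod 3 = 0; 0 = 2 — FAILS  ← smallest positive counterexample

Answer: x = 1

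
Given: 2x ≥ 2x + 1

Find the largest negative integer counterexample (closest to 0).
Testing negative integers from -1 downward:
x = -1: LHS = 2·(-1) = -2, RHS = 2·(-1) + 1 = -1; -2 ≥ -1 — FAILS  ← closest negative counterexample to 0

Answer: x = -1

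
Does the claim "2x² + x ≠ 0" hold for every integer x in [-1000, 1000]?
The claim fails at x = 0:
x = 0: LHS = 2·0² + 0 = 0; 0 ≠ 0 — FAILS

Because a single integer refutes it, the statement is false.

Answer: False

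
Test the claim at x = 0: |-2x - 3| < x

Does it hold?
x = 0: LHS = |-2·0 - 3| = |-3| = 3; 3 < 0 — FAILS

The relation fails at x = 0, so x = 0 is a counterexample.

Answer: No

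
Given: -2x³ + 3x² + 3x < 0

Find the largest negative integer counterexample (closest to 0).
Testing negative integers from -1 downward:
x = -1: LHS = -2·(-1)³ + 3·(-1)² + 3·(-1) = 2; 2 < 0 — FAILS  ← closest negative counterexample to 0

Answer: x = -1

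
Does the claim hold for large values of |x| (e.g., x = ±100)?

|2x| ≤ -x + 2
x = 100: LHS = |2·100| = |200| = 200, RHS = -100 + 2 = -98; 200 ≤ -98 — FAILS
x = -100: LHS = |2·(-100)| = |-200| = 200, RHS = -(-100) + 2 = 102; 200 ≤ 102 — FAILS

Answer: No, fails for both x = 100 and x = -100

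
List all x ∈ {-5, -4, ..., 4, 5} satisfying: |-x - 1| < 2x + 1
Holds for: {1, 2, 3, 4, 5}
Fails for: {-5, -4, -3, -2, -1, 0}

Answer: {1, 2, 3, 4, 5}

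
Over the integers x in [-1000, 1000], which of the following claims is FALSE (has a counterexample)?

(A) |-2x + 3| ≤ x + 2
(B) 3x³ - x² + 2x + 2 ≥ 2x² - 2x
(A) x = 0: LHS = |-2·0 + 3| = |3| = 3, RHS = 0 + 2 = 2; 3 ≤ 2 — FAILS
(B) x = -1: LHS = 3·(-1)³ - (-1)² + 2·(-1) + 2 = -4, RHS = 2·(-1)² - 2·(-1) = 4; -4 ≥ 4 — FAILS

Answer: Both A and B are false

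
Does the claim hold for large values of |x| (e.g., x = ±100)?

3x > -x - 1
x = 100: LHS = 3·100 = 300, RHS = -100 - 1 = -101; 300 > -101 — holds
x = -100: LHS = 3·(-100) = -300, RHS = -(-100) - 1 = 99; -300 > 99 — FAILS

Answer: Partially: holds for x = 100, fails for x = -100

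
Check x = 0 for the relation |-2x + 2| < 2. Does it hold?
x = 0: LHS = |-2·0 + 2| = |2| = 2; 2 < 2 — FAILS

The relation fails at x = 0, so x = 0 is a counterexample.

Answer: No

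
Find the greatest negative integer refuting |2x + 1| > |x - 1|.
Testing negative integers from -1 downward:
x = -1: LHS = |2·(-1) + 1| = |-1| = 1, RHS = |(-1) - 1| = |-2| = 2; 1 > 2 — FAILS  ← closest negative counterexample to 0

Answer: x = -1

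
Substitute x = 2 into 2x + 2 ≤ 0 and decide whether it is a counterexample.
Substitute x = 2 into the relation:
x = 2: LHS = 2·2 + 2 = 6; 6 ≤ 0 — FAILS

Since the claim fails at x = 2, this value is a counterexample.

Answer: Yes, x = 2 is a counterexample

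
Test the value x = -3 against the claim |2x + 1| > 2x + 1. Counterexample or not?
Substitute x = -3 into the relation:
x = -3: LHS = |2·(-3) + 1| = |-5| = 5, RHS = 2·(-3) + 1 = -5; 5 > -5 — holds

The claim holds here, so x = -3 is not a counterexample. (A counterexample exists elsewhere, e.g. x = 0.)

Answer: No, x = -3 is not a counterexample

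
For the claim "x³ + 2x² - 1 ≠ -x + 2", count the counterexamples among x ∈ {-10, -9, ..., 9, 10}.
Track d = LHS − RHS over the integers in [-10, 10]. Equality would need d = 0, but d changes sign only between consecutive integers, jumping over 0:
x = 0: LHS = 0³ + 2·0² - 1 = -1, RHS = -0 + 2 = 2; -1 ≠ 2 — holds  (d = -3)
x = 1: LHS = 1³ + 2·1² - 1 = 2, RHS = -1 + 2 = 1; 2 ≠ 1 — holds  (d = 1)
Away from these crossings d keeps a constant sign, and checking every integer in [-10, 10] confirms d ≠ 0 throughout. Hence the two sides are never equal, so the relation holds for every integer in [-10, 10].

No counterexample appears in that range.

Answer: 0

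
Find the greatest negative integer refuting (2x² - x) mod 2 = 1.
Testing negative integers from -1 downward:
x = -1: LHS = (2·(-1)² - (-1)) mod 2 = 3 mod 2 = 1; 1 = 1 — holds
x = -2: LHS = (2·(-2)² - (-2)) mod 2 = 10 mod 2 = 0; 0 = 1 — FAILS  ← closest negative counterexample to 0

Answer: x = -2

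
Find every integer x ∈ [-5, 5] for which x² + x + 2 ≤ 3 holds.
Holds for: {-1, 0}
Fails for: {-5, -4, -3, -2, 1, 2, 3, 4, 5}

Answer: {-1, 0}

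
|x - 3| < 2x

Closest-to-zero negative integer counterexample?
Testing negative integers from -1 downward:
x = -1: LHS = |(-1) - 3| = |-4| = 4, RHS = 2·(-1) = -2; 4 < -2 — FAILS  ← closest negative counterexample to 0

Answer: x = -1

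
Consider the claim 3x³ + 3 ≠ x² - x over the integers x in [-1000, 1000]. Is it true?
Track d = LHS − RHS over the integers in [-1000, 1000]. Equality would need d = 0, but d changes sign only between consecutive integers, jumping over 0:
x = -1: LHS = 3·(-1)³ + 3 = 0, RHS = (-1)² - (-1) = 2; 0 ≠ 2 — holds  (d = -2)
x = 0: LHS = 3·0³ + 3 = 3, RHS = 0² - 0 = 0; 3 ≠ 0 — holds  (d = 3)
Away from these crossings d keeps a constant sign, and checking every integer in [-1000, 1000] confirms d ≠ 0 throughout. Hence the two sides are never equal, so the relation holds for every integer in [-1000, 1000].

No counterexample exists.

Answer: True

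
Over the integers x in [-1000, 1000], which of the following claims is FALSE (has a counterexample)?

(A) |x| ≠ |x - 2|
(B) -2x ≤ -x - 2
(A) x = 1: LHS = |1| = 1, RHS = |1 - 2| = |-1| = 1; 1 ≠ 1 — FAILS
(B) x = 0: LHS = -2·0 = 0, RHS = -0 - 2 = -2; 0 ≤ -2 — FAILS

Answer: Both A and B are false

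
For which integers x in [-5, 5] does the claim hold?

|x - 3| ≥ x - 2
Holds for: {-5, -4, -3, -2, -1, 0, 1, 2}
Fails for: {3, 4, 5}

Answer: {-5, -4, -3, -2, -1, 0, 1, 2}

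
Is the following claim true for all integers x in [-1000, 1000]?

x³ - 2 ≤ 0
The claim fails at x = 2:
x = 2: LHS = 2³ - 2 = 6; 6 ≤ 0 — FAILS

Because a single integer refutes it, the statement is false.

Answer: False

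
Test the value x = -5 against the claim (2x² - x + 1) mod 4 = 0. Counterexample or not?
Substitute x = -5 into the relation:
x = -5: LHS = (2·(-5)² - (-5) + 1) mod 4 = 56 mod 4 = 0; 0 = 0 — holds

The claim holds here, so x = -5 is not a counterexample. (A counterexample exists elsewhere, e.g. x = 0.)

Answer: No, x = -5 is not a counterexample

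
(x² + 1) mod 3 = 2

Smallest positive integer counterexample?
Testing positive integers:
x = 1: LHS = (1² + 1) mod 3 = 2 mod 3 = 2; 2 = 2 — holds
x = 2: LHS = (2² + 1) mod 3 = 5 mod 3 = 2; 2 = 2 — holds
x = 3: LHS = (3² + 1) mod 3 = 10 mod 3 = 1; 1 = 2 — FAILS  ← smallest positive counterexample

Answer: x = 3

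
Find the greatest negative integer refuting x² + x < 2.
Testing negative integers from -1 downward:
x = -1: LHS = (-1)² + (-1) = 0; 0 < 2 — holds
x = -2: LHS = (-2)² + (-2) = 2; 2 < 2 — FAILS  ← closest negative counterexample to 0

Answer: x = -2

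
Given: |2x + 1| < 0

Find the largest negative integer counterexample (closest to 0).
Testing negative integers from -1 downward:
x = -1: LHS = |2·(-1) + 1| = |-1| = 1; 1 < 0 — FAILS  ← closest negative counterexample to 0

Answer: x = -1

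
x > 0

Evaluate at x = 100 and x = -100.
x = 100: 100 > 0 — holds
x = -100: -100 > 0 — FAILS

Answer: Partially: holds for x = 100, fails for x = -100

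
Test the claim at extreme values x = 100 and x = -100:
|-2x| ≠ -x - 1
x = 100: LHS = |-2·100| = |-200| = 200, RHS = -100 - 1 = -101; 200 ≠ -101 — holds
x = -100: LHS = |-2·(-100)| = |200| = 200, RHS = -(-100) - 1 = 99; 200 ≠ 99 — holds

Answer: Yes, holds for both x = 100 and x = -100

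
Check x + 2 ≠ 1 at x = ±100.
x = 100: LHS = 100 + 2 = 102; 102 ≠ 1 — holds
x = -100: LHS = (-100) + 2 = -98; -98 ≠ 1 — holds

Answer: Yes, holds for both x = 100 and x = -100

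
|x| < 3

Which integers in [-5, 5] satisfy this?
Holds for: {-2, -1, 0, 1, 2}
Fails for: {-5, -4, -3, 3, 4, 5}

Answer: {-2, -1, 0, 1, 2}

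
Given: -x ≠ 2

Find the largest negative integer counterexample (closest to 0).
Testing negative integers from -1 downward:
x = -1: LHS = -(-1) = 1; 1 ≠ 2 — holds
x = -2: LHS = -(-2) = 2; 2 ≠ 2 — FAILS  ← closest negative counterexample to 0

Answer: x = -2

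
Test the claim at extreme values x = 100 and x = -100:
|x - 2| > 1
x = 100: LHS = |100 - 2| = |98| = 98; 98 > 1 — holds
x = -100: LHS = |(-100) - 2| = |-102| = 102; 102 > 1 — holds

Answer: Yes, holds for both x = 100 and x = -100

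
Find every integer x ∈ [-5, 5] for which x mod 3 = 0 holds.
Holds for: {-3, 0, 3}
Fails for: {-5, -4, -2, -1, 1, 2, 4, 5}

Answer: {-3, 0, 3}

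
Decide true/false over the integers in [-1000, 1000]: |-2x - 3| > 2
The claim fails at x = -1:
x = -1: LHS = |-2·(-1) - 3| = |-1| = 1; 1 > 2 — FAILS

Because a single integer refutes it, the statement is false.

Answer: False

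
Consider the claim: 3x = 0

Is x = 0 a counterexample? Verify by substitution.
Substitute x = 0 into the relation:
x = 0: LHS = 3·0 = 0; 0 = 0 — holds

The claim holds here, so x = 0 is not a counterexample. (A counterexample exists elsewhere, e.g. x = 1.)

Answer: No, x = 0 is not a counterexample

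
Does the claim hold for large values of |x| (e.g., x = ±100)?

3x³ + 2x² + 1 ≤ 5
x = 100: LHS = 3·100³ + 2·100² + 1 = 3020001; 3020001 ≤ 5 — FAILS
x = -100: LHS = 3·(-100)³ + 2·(-100)² + 1 = -2979999; -2979999 ≤ 5 — holds

Answer: Partially: fails for x = 100, holds for x = -100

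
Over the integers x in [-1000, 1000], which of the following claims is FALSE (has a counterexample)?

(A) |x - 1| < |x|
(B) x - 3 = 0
(A) x = 0: LHS = |0 - 1| = |-1| = 1, RHS = |0| = 0; 1 < 0 — FAILS
(B) x = 0: LHS = 0 - 3 = -3; -3 = 0 — FAILS

Answer: Both A and B are false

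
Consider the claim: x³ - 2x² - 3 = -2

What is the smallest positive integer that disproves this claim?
Testing positive integers:
x = 1: LHS = 1³ - 2·1² - 3 = -4; -4 = -2 — FAILS  ← smallest positive counterexample

Answer: x = 1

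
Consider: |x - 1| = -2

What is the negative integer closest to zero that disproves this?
Testing negative integers from -1 downward:
x = -1: LHS = |(-1) - 1| = |-2| = 2; 2 = -2 — FAILS  ← closest negative counterexample to 0

Answer: x = -1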